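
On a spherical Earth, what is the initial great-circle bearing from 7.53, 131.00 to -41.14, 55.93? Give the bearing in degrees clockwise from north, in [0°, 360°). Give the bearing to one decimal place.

Δλ = 55.93 − 131.00 = -75.07°.
θ = atan2( sin Δλ · cos φ₂ , cos φ₁ · sin φ₂ − sin φ₁ · cos φ₂ · cos Δλ )
  = atan2(-0.72768, -0.67765) = -132.961° → normalised to [0°, 360°): 227.039°.

227.0°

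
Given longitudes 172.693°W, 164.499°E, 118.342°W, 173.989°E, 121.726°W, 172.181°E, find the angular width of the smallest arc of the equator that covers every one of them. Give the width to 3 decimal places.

77.159°

Sort the longitudes: -172.693°, -121.726°, -118.342°, +164.499°, +172.181°, +173.989°.
Eastward gaps between consecutive values (wrapping around): 50.967°, 3.384°, 282.841°, 7.682°, 1.808°, 13.318°.
Largest gap = 282.841° ⇒ minimal covering band is its complement: 360° − 282.841° = 77.159°.
Band runs from +164.499° eastward to -118.342°, crossing the antimeridian.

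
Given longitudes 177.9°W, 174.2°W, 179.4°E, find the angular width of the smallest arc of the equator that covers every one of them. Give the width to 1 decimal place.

Sort the longitudes: -177.9°, -174.2°, +179.4°.
Eastward gaps between consecutive values (wrapping around): 3.7°, 353.6°, 2.7°.
Largest gap = 353.6° ⇒ minimal covering band is its complement: 360° − 353.6° = 6.4°.
Band runs from +179.4° eastward to -174.2°, crossing the antimeridian.

6.4°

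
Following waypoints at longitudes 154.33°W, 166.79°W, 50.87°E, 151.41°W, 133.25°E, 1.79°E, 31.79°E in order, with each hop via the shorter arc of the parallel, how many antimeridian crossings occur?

Leg 1: -154.33° → -166.79°, shortest Δλ = -12.46° (west) — does not cross 180°.
Leg 2: -166.79° → +50.87°, shortest Δλ = -142.34° (west) — crosses 180°.
Leg 3: +50.87° → -151.41°, shortest Δλ = 157.72° (east) — crosses 180°.
Leg 4: -151.41° → +133.25°, shortest Δλ = -75.34° (west) — crosses 180°.
Leg 5: +133.25° → +1.79°, shortest Δλ = -131.46° (west) — does not cross 180°.
Leg 6: +1.79° → +31.79°, shortest Δλ = 30.0° (east) — does not cross 180°.
Total crossings: 3.

3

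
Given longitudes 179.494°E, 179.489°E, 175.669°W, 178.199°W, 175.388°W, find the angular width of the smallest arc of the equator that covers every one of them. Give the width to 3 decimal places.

Sort the longitudes: -178.199°, -175.669°, -175.388°, +179.489°, +179.494°.
Eastward gaps between consecutive values (wrapping around): 2.530°, 0.281°, 354.877°, 0.005°, 2.307°.
Largest gap = 354.877° ⇒ minimal covering band is its complement: 360° − 354.877° = 5.123°.
Band runs from +179.489° eastward to -175.388°, crossing the antimeridian.

5.123°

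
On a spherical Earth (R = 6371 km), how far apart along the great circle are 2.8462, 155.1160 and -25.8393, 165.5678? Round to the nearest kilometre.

3382 km

Δλ = 165.5678 − 155.1160 = 10.4518°.
Δφ = -25.8393 − 2.8462 = -28.6855°.
a = sin²(Δφ/2) + cos φ₁ · cos φ₂ · sin²(Δλ/2) = 0.068824.
c = 2·atan2(√a, √(1−a)) = 0.53090 rad → d = 6371·c ≈ 3382.35 km.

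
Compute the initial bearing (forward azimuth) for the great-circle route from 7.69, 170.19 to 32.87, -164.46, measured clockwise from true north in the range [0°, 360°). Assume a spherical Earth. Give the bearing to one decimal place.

39.5°

Δλ = -164.46 − 170.19 = -334.65°; wrapped into (−180°, 180°]: 25.35°.
θ = atan2( sin Δλ · cos φ₂ , cos φ₁ · sin φ₂ − sin φ₁ · cos φ₂ · cos Δλ )
  = atan2(0.35960, 0.43629) = 39.497° → normalised to [0°, 360°): 39.497°.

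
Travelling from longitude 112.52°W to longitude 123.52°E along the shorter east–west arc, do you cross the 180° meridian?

Yes

Naïve |123.52 − -112.52| = 236.04° > 180°, so the shorter arc goes the other way round — across 180°.
Signed shortest Δλ = ((123.52 − -112.52 + 180) mod 360) − 180 = -123.96°.
Going west by 123.96° from -112.52° passes through 180° before reaching +123.52°.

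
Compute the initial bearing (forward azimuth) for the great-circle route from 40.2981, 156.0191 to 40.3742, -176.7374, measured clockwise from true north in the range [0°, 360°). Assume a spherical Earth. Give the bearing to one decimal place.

80.9°

Δλ = -176.7374 − 156.0191 = -332.7565°; wrapped into (−180°, 180°]: 27.2435°.
θ = atan2( sin Δλ · cos φ₂ , cos φ₁ · sin φ₂ − sin φ₁ · cos φ₂ · cos Δλ )
  = atan2(0.34875, 0.05599) = 80.880° → normalised to [0°, 360°): 80.880°.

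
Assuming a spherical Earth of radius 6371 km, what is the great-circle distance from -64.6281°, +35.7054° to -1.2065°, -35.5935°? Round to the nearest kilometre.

Δλ = -35.5935 − 35.7054 = -71.2989°.
Δφ = -1.2065 − -64.6281 = 63.4216°.
a = sin²(Δφ/2) + cos φ₁ · cos φ₂ · sin²(Δλ/2) = 0.421809.
c = 2·atan2(√a, √(1−a)) = 1.41377 rad → d = 6371·c ≈ 9007.13 km.

9007 km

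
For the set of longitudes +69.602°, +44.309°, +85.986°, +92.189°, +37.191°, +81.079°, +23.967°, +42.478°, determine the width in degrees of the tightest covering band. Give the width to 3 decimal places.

Sort the longitudes: +23.967°, +37.191°, +42.478°, +44.309°, +69.602°, +81.079°, +85.986°, +92.189°.
Eastward gaps between consecutive values (wrapping around): 13.224°, 5.287°, 1.831°, 25.293°, 11.477°, 4.907°, 6.203°, 291.778°.
Largest gap = 291.778° ⇒ minimal covering band is its complement: 360° − 291.778° = 68.222°.
Band runs from +23.967° eastward to +92.189°.

68.222°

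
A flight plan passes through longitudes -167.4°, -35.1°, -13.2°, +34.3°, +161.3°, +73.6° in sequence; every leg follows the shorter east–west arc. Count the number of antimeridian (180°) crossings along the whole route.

0

Leg 1: -167.4° → -35.1°, shortest Δλ = 132.3° (east) — does not cross 180°.
Leg 2: -35.1° → -13.2°, shortest Δλ = 21.9° (east) — does not cross 180°.
Leg 3: -13.2° → +34.3°, shortest Δλ = 47.5° (east) — does not cross 180°.
Leg 4: +34.3° → +161.3°, shortest Δλ = 127.0° (east) — does not cross 180°.
Leg 5: +161.3° → +73.6°, shortest Δλ = -87.7° (west) — does not cross 180°.
Total crossings: 0.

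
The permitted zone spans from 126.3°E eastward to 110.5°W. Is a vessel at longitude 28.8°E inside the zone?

No

Band width going east from +126.3° to -110.5°: ((-110.5 − 126.3) mod 360) = 123.2°.
Offset of +28.8° east of the west edge: ((28.8 − 126.3) mod 360) = 262.5°.
262.5° > 123.2° ⇒ outside.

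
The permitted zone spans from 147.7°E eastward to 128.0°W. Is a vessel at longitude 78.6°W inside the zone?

Band width going east from +147.7° to -128.0°: ((-128.0 − 147.7) mod 360) = 84.3°.
Offset of -78.6° east of the west edge: ((-78.6 − 147.7) mod 360) = 133.7°.
133.7° > 84.3° ⇒ outside.

No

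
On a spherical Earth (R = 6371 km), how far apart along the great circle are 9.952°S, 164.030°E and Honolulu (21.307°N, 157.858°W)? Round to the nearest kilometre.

Δλ = -157.858 − 164.030 = -321.888°; wrapped into (−180°, 180°]: 38.112°.
Δφ = 21.307 − -9.952 = 31.259°.
a = sin²(Δφ/2) + cos φ₁ · cos φ₂ · sin²(Δλ/2) = 0.170401.
c = 2·atan2(√a, √(1−a)) = 0.85105 rad → d = 6371·c ≈ 5422.01 km.

5422 km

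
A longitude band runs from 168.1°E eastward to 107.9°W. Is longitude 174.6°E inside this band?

Band width going east from +168.1° to -107.9°: ((-107.9 − 168.1) mod 360) = 84.0°.
Offset of +174.6° east of the west edge: ((174.6 − 168.1) mod 360) = 6.5°.
6.5° ≤ 84.0° ⇒ inside.

Yes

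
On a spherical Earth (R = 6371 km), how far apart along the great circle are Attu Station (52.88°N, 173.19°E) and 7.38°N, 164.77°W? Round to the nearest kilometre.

5439 km

Δλ = -164.77 − 173.19 = -337.96°; wrapped into (−180°, 180°]: 22.04°.
Δφ = 7.38 − 52.88 = -45.50°.
a = sin²(Δφ/2) + cos φ₁ · cos φ₂ · sin²(Δλ/2) = 0.171413.
c = 2·atan2(√a, √(1−a)) = 0.85373 rad → d = 6371·c ≈ 5439.14 km.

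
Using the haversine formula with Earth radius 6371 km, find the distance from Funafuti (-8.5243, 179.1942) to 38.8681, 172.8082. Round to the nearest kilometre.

5311 km

Δλ = 172.8082 − 179.1942 = -6.3860°.
Δφ = 38.8681 − -8.5243 = 47.3924°.
a = sin²(Δφ/2) + cos φ₁ · cos φ₂ · sin²(Δλ/2) = 0.163902.
c = 2·atan2(√a, √(1−a)) = 0.83363 rad → d = 6371·c ≈ 5311.03 km.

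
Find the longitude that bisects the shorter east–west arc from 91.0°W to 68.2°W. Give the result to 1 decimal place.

Signed shortest Δλ from -91.0° to -68.2° is +22.8°.
Midpoint longitude = -91.0° + (+22.8°)/2 = -91.0° + 11.4° = -79.6°.

79.6°W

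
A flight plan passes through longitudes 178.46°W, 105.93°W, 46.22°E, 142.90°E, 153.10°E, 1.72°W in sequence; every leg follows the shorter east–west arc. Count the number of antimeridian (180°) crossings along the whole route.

0

Leg 1: -178.46° → -105.93°, shortest Δλ = 72.53° (east) — does not cross 180°.
Leg 2: -105.93° → +46.22°, shortest Δλ = 152.15° (east) — does not cross 180°.
Leg 3: +46.22° → +142.90°, shortest Δλ = 96.68° (east) — does not cross 180°.
Leg 4: +142.90° → +153.10°, shortest Δλ = 10.2° (east) — does not cross 180°.
Leg 5: +153.10° → -1.72°, shortest Δλ = -154.82° (west) — does not cross 180°.
Total crossings: 0.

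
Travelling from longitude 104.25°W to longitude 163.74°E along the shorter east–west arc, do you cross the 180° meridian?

Yes

Naïve |163.74 − -104.25| = 267.99° > 180°, so the shorter arc goes the other way round — across 180°.
Signed shortest Δλ = ((163.74 − -104.25 + 180) mod 360) − 180 = -92.01°.
Going west by 92.01° from -104.25° passes through 180° before reaching +163.74°.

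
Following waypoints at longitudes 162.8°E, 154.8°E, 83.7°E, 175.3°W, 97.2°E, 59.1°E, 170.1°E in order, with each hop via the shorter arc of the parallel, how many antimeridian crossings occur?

Leg 1: +162.8° → +154.8°, shortest Δλ = -8.0° (west) — does not cross 180°.
Leg 2: +154.8° → +83.7°, shortest Δλ = -71.1° (west) — does not cross 180°.
Leg 3: +83.7° → -175.3°, shortest Δλ = 101.0° (east) — crosses 180°.
Leg 4: -175.3° → +97.2°, shortest Δλ = -87.5° (west) — crosses 180°.
Leg 5: +97.2° → +59.1°, shortest Δλ = -38.1° (west) — does not cross 180°.
Leg 6: +59.1° → +170.1°, shortest Δλ = 111.0° (east) — does not cross 180°.
Total crossings: 2.

2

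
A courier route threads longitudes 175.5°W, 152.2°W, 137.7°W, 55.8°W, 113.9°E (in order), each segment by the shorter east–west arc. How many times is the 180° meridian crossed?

0

Leg 1: -175.5° → -152.2°, shortest Δλ = 23.3° (east) — does not cross 180°.
Leg 2: -152.2° → -137.7°, shortest Δλ = 14.5° (east) — does not cross 180°.
Leg 3: -137.7° → -55.8°, shortest Δλ = 81.9° (east) — does not cross 180°.
Leg 4: -55.8° → +113.9°, shortest Δλ = 169.7° (east) — does not cross 180°.
Total crossings: 0.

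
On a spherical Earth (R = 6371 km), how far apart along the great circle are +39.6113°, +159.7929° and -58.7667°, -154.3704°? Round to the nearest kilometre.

Δλ = -154.3704 − 159.7929 = -314.1633°; wrapped into (−180°, 180°]: 45.8367°.
Δφ = -58.7667 − 39.6113 = -98.3780°.
a = sin²(Δφ/2) + cos φ₁ · cos φ₂ · sin²(Δλ/2) = 0.633429.
c = 2·atan2(√a, √(1−a)) = 1.84093 rad → d = 6371·c ≈ 11728.55 km.

11729 km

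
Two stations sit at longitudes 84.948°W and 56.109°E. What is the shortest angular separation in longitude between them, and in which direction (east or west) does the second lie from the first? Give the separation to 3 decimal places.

141.057° east

Raw difference: 56.109 − -84.948 = 141.057°.
Normalise into (−180°, 180°]: 141.057° stays 141.057°.
Positive ⇒ the second point lies to the east; separation 141.057°.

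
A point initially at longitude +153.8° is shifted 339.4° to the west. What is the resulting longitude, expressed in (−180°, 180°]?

Start at +153.8°; shift −339.4° → -185.6°.
-185.6° lies outside (−180°, 180°]; add 360° → +174.4°.

+174.4°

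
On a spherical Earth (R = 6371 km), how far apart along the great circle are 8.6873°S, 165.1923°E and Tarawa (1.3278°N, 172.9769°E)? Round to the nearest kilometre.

Δλ = 172.9769 − 165.1923 = 7.7846°.
Δφ = 1.3278 − -8.6873 = 10.0151°.
a = sin²(Δφ/2) + cos φ₁ · cos φ₂ · sin²(Δλ/2) = 0.012173.
c = 2·atan2(√a, √(1−a)) = 0.22111 rad → d = 6371·c ≈ 1408.70 km.

1409 km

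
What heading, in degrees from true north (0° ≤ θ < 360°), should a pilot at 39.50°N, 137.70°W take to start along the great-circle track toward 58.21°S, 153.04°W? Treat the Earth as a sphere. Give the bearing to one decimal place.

Δλ = -153.04 − -137.70 = -15.34°.
θ = atan2( sin Δλ · cos φ₂ , cos φ₁ · sin φ₂ − sin φ₁ · cos φ₂ · cos Δλ )
  = atan2(-0.13937, -0.97902) = -171.898° → normalised to [0°, 360°): 188.102°.

188.1°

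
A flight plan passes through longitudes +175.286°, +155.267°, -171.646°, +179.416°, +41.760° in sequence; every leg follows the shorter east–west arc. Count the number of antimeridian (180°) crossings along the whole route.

Leg 1: +175.286° → +155.267°, shortest Δλ = -20.019° (west) — does not cross 180°.
Leg 2: +155.267° → -171.646°, shortest Δλ = 33.087° (east) — crosses 180°.
Leg 3: -171.646° → +179.416°, shortest Δλ = -8.938° (west) — crosses 180°.
Leg 4: +179.416° → +41.760°, shortest Δλ = -137.656° (west) — does not cross 180°.
Total crossings: 2.

2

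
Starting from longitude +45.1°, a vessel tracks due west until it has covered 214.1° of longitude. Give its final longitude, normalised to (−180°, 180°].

-169.0°

Start at +45.1°; shift −214.1° → -169.0°.
-169.0° already lies in (−180°, 180°].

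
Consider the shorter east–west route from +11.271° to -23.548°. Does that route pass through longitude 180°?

No

Signed shortest Δλ = ((-23.548 − 11.271 + 180) mod 360) − 180 = -34.819°.
Going west by 34.819° from +11.271° reaches -23.548° without touching 180°.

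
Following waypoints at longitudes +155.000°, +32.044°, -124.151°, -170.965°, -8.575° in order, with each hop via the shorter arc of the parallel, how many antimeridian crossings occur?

Leg 1: +155.000° → +32.044°, shortest Δλ = -122.956° (west) — does not cross 180°.
Leg 2: +32.044° → -124.151°, shortest Δλ = -156.195° (west) — does not cross 180°.
Leg 3: -124.151° → -170.965°, shortest Δλ = -46.814° (west) — does not cross 180°.
Leg 4: -170.965° → -8.575°, shortest Δλ = 162.39° (east) — does not cross 180°.
Total crossings: 0.

0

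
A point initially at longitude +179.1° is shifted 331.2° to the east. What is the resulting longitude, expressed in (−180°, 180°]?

Start at +179.1°; shift +331.2° → +510.3°.
+510.3° lies outside (−180°, 180°]; subtract 360° → +150.3°.

+150.3°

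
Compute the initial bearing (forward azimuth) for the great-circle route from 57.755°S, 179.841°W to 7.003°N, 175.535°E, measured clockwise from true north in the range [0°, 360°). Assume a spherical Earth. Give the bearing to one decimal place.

Δλ = 175.535 − -179.841 = 355.376°; wrapped into (−180°, 180°]: -4.624°.
θ = atan2( sin Δλ · cos φ₂ , cos φ₁ · sin φ₂ − sin φ₁ · cos φ₂ · cos Δλ )
  = atan2(-0.08002, 0.90178) = -5.071° → normalised to [0°, 360°): 354.929°.

354.9°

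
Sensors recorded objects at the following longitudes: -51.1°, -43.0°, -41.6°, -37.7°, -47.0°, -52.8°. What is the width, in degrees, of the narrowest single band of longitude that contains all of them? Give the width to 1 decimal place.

15.1°

Sort the longitudes: -52.8°, -51.1°, -47.0°, -43.0°, -41.6°, -37.7°.
Eastward gaps between consecutive values (wrapping around): 1.7°, 4.1°, 4.0°, 1.4°, 3.9°, 344.9°.
Largest gap = 344.9° ⇒ minimal covering band is its complement: 360° − 344.9° = 15.1°.
Band runs from -52.8° eastward to -37.7°.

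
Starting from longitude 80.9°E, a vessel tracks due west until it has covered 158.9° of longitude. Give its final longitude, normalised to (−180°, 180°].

78.0°W

Start at +80.9°; shift −158.9° → -78.0°.
-78.0° already lies in (−180°, 180°].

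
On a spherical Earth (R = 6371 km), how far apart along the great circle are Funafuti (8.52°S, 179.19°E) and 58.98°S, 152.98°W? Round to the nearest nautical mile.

3285 nmi

Δλ = -152.98 − 179.19 = -332.17°; wrapped into (−180°, 180°]: 27.83°.
Δφ = -58.98 − -8.52 = -50.46°.
a = sin²(Δφ/2) + cos φ₁ · cos φ₂ · sin²(Δλ/2) = 0.211166.
c = 2·atan2(√a, √(1−a)) = 0.95493 rad → d = 6371·c ≈ 6083.84 km ≈ 3285.01 nmi.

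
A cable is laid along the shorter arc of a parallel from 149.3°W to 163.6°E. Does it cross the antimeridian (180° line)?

Yes

Naïve |163.6 − -149.3| = 312.9° > 180°, so the shorter arc goes the other way round — across 180°.
Signed shortest Δλ = ((163.6 − -149.3 + 180) mod 360) − 180 = -47.1°.
Going west by 47.1° from -149.3° passes through 180° before reaching +163.6°.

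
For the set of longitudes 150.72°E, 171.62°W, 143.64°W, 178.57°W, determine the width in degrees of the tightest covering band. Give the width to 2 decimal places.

65.64°

Sort the longitudes: -178.57°, -171.62°, -143.64°, +150.72°.
Eastward gaps between consecutive values (wrapping around): 6.95°, 27.98°, 294.36°, 30.71°.
Largest gap = 294.36° ⇒ minimal covering band is its complement: 360° − 294.36° = 65.64°.
Band runs from +150.72° eastward to -143.64°, crossing the antimeridian.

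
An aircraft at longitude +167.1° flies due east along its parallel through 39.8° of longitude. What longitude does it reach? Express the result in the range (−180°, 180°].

Start at +167.1°; shift +39.8° → +206.9°.
+206.9° lies outside (−180°, 180°]; subtract 360° → -153.1°.

-153.1°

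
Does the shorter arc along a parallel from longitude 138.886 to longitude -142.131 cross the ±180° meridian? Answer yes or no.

Naïve |-142.131 − 138.886| = 281.017° > 180°, so the shorter arc goes the other way round — across 180°.
Signed shortest Δλ = ((-142.131 − 138.886 + 180) mod 360) − 180 = 78.983°.
Going east by 78.983° from +138.886° passes through 180° before reaching -142.131°.

Yes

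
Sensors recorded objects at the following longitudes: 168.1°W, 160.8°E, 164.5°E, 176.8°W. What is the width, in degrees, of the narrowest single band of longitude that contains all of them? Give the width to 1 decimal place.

Sort the longitudes: -176.8°, -168.1°, +160.8°, +164.5°.
Eastward gaps between consecutive values (wrapping around): 8.7°, 328.9°, 3.7°, 18.7°.
Largest gap = 328.9° ⇒ minimal covering band is its complement: 360° − 328.9° = 31.1°.
Band runs from +160.8° eastward to -168.1°, crossing the antimeridian.

31.1°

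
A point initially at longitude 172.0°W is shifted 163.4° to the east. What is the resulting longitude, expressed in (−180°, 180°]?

8.6°W

Start at -172.0°; shift +163.4° → -8.6°.
-8.6° already lies in (−180°, 180°].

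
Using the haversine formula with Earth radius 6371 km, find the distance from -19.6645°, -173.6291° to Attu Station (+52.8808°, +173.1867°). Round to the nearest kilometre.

Δλ = 173.1867 − -173.6291 = 346.8158°; wrapped into (−180°, 180°]: -13.1842°.
Δφ = 52.8808 − -19.6645 = 72.5453°.
a = sin²(Δφ/2) + cos φ₁ · cos φ₂ · sin²(Δλ/2) = 0.357514.
c = 2·atan2(√a, √(1−a)) = 1.28182 rad → d = 6371·c ≈ 8166.46 km.

8166 km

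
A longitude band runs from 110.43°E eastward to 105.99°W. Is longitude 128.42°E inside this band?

Band width going east from +110.43° to -105.99°: ((-105.99 − 110.43) mod 360) = 143.58°.
Offset of +128.42° east of the west edge: ((128.42 − 110.43) mod 360) = 17.99°.
17.99° ≤ 143.58° ⇒ inside.

Yes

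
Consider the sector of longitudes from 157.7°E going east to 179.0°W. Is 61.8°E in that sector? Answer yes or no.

Band width going east from +157.7° to -179.0°: ((-179.0 − 157.7) mod 360) = 23.3°.
Offset of +61.8° east of the west edge: ((61.8 − 157.7) mod 360) = 264.1°.
264.1° > 23.3° ⇒ outside.

No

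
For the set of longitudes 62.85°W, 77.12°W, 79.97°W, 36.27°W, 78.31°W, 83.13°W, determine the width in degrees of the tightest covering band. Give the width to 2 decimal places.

Sort the longitudes: -83.13°, -79.97°, -78.31°, -77.12°, -62.85°, -36.27°.
Eastward gaps between consecutive values (wrapping around): 3.16°, 1.66°, 1.19°, 14.27°, 26.58°, 313.14°.
Largest gap = 313.14° ⇒ minimal covering band is its complement: 360° − 313.14° = 46.86°.
Band runs from -83.13° eastward to -36.27°.

46.86°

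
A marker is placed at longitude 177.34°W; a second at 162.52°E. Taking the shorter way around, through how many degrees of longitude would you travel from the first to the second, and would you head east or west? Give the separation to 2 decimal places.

20.14° west

Raw difference: 162.52 − -177.34 = 339.86°.
Normalise into (−180°, 180°]: 339.86° − 360° = -20.14°.
Negative ⇒ the second point lies to the west; separation 20.14°.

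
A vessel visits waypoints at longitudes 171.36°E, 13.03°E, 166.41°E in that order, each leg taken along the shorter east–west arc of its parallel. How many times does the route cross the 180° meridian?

Leg 1: +171.36° → +13.03°, shortest Δλ = -158.33° (west) — does not cross 180°.
Leg 2: +13.03° → +166.41°, shortest Δλ = 153.38° (east) — does not cross 180°.
Total crossings: 0.

0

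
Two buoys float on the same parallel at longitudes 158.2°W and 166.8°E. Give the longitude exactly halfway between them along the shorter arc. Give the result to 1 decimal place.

Signed shortest Δλ from -158.2° to +166.8° is -35.0°.
Midpoint longitude = -158.2° + (-35.0°)/2 = -158.2° − 17.5° = -175.7°.
(The naïve average (-158.2 + +166.8)/2 = 4.3° is on the wrong side of the globe.)

175.7°W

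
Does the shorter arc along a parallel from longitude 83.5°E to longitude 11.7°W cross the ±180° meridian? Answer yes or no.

No

Signed shortest Δλ = ((-11.7 − 83.5 + 180) mod 360) − 180 = -95.2°.
Going west by 95.2° from +83.5° reaches -11.7° without touching 180°.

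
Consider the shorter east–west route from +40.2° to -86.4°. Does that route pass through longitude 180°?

No

Signed shortest Δλ = ((-86.4 − 40.2 + 180) mod 360) − 180 = -126.6°.
Going west by 126.6° from +40.2° reaches -86.4° without touching 180°.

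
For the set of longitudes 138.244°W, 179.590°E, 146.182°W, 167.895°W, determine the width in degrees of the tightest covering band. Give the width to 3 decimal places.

Sort the longitudes: -167.895°, -146.182°, -138.244°, +179.590°.
Eastward gaps between consecutive values (wrapping around): 21.713°, 7.938°, 317.834°, 12.515°.
Largest gap = 317.834° ⇒ minimal covering band is its complement: 360° − 317.834° = 42.166°.
Band runs from +179.590° eastward to -138.244°, crossing the antimeridian.

42.166°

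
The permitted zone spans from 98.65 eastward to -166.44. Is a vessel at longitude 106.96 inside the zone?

Band width going east from +98.65° to -166.44°: ((-166.44 − 98.65) mod 360) = 94.91°.
Offset of +106.96° east of the west edge: ((106.96 − 98.65) mod 360) = 8.31°.
8.31° ≤ 94.91° ⇒ inside.

Yes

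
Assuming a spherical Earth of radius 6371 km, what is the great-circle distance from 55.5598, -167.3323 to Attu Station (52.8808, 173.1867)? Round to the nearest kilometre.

1296 km

Δλ = 173.1867 − -167.3323 = 340.5190°; wrapped into (−180°, 180°]: -19.4810°.
Δφ = 52.8808 − 55.5598 = -2.6790°.
a = sin²(Δφ/2) + cos φ₁ · cos φ₂ · sin²(Δλ/2) = 0.010316.
c = 2·atan2(√a, √(1−a)) = 0.20348 rad → d = 6371·c ≈ 1296.39 km.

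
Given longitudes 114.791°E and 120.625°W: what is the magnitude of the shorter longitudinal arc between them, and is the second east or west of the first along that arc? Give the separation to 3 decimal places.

124.584° east

Raw difference: -120.625 − 114.791 = -235.416°.
Normalise into (−180°, 180°]: -235.416° + 360° = 124.584°.
Positive ⇒ the second point lies to the east; separation 124.584°.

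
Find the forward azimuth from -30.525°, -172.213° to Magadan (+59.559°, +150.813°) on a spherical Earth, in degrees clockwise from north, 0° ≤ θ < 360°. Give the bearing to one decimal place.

Δλ = 150.813 − -172.213 = 323.026°; wrapped into (−180°, 180°]: -36.974°.
θ = atan2( sin Δλ · cos φ₂ , cos φ₁ · sin φ₂ − sin φ₁ · cos φ₂ · cos Δλ )
  = atan2(-0.30473, 0.94825) = -17.815° → normalised to [0°, 360°): 342.185°.

342.2°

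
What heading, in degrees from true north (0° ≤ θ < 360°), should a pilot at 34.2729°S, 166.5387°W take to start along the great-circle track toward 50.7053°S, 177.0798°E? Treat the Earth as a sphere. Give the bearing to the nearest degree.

211°

Δλ = 177.0798 − -166.5387 = 343.6185°; wrapped into (−180°, 180°]: -16.3815°.
θ = atan2( sin Δλ · cos φ₂ , cos φ₁ · sin φ₂ − sin φ₁ · cos φ₂ · cos Δλ )
  = atan2(-0.17861, -0.29736) = -149.008° → normalised to [0°, 360°): 210.992°.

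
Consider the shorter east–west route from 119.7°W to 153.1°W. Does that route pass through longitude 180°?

No

Signed shortest Δλ = ((-153.1 − -119.7 + 180) mod 360) − 180 = -33.4°.
Going west by 33.4° from -119.7° reaches -153.1° without touching 180°.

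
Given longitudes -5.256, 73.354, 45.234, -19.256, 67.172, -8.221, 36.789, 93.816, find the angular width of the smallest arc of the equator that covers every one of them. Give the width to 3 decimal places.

113.072°

Sort the longitudes: -19.256°, -8.221°, -5.256°, +36.789°, +45.234°, +67.172°, +73.354°, +93.816°.
Eastward gaps between consecutive values (wrapping around): 11.035°, 2.965°, 42.045°, 8.445°, 21.938°, 6.182°, 20.462°, 246.928°.
Largest gap = 246.928° ⇒ minimal covering band is its complement: 360° − 246.928° = 113.072°.
Band runs from -19.256° eastward to +93.816°.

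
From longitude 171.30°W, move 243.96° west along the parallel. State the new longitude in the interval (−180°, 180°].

55.26°W

Start at -171.30°; shift −243.96° → -415.26°.
-415.26° lies outside (−180°, 180°]; add 360° → -55.26°.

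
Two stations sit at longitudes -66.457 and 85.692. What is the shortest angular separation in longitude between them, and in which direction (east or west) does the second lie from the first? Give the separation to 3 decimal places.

Raw difference: 85.692 − -66.457 = 152.149°.
Normalise into (−180°, 180°]: 152.149° stays 152.149°.
Positive ⇒ the second point lies to the east; separation 152.149°.

152.149° east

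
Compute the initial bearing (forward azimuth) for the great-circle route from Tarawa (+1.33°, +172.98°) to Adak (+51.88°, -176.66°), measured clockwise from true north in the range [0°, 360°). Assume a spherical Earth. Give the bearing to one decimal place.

8.2°

Δλ = -176.66 − 172.98 = -349.64°; wrapped into (−180°, 180°]: 10.36°.
θ = atan2( sin Δλ · cos φ₂ , cos φ₁ · sin φ₂ − sin φ₁ · cos φ₂ · cos Δλ )
  = atan2(0.11101, 0.77241) = 8.179° → normalised to [0°, 360°): 8.179°.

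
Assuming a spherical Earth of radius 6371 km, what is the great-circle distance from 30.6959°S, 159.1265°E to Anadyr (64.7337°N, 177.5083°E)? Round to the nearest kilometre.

Δλ = 177.5083 − 159.1265 = 18.3818°.
Δφ = 64.7337 − -30.6959 = 95.4296°.
a = sin²(Δφ/2) + cos φ₁ · cos φ₂ · sin²(Δλ/2) = 0.556675.
c = 2·atan2(√a, √(1−a)) = 1.68439 rad → d = 6371·c ≈ 10731.25 km.

10731 km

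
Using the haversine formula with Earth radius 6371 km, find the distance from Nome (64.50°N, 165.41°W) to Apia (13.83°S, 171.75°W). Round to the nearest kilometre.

8727 km

Δλ = -171.75 − -165.41 = -6.34°.
Δφ = -13.83 − 64.50 = -78.33°.
a = sin²(Δφ/2) + cos φ₁ · cos φ₂ · sin²(Δλ/2) = 0.400141.
c = 2·atan2(√a, √(1−a)) = 1.36973 rad → d = 6371·c ≈ 8726.53 km.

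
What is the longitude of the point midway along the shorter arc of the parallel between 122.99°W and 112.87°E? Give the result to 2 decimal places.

Signed shortest Δλ from -122.99° to +112.87° is -124.14°.
Midpoint longitude = -122.99° + (-124.14°)/2 = -122.99° − 62.07° = -185.06°.
Normalise into (−180°, 180°]: +174.94°.
(The naïve average (-122.99 + +112.87)/2 = -5.06° is on the wrong side of the globe.)

174.94°E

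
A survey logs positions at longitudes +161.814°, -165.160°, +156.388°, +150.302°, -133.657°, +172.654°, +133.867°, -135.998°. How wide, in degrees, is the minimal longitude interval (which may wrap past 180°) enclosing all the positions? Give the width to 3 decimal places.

92.476°

Sort the longitudes: -165.160°, -135.998°, -133.657°, +133.867°, +150.302°, +156.388°, +161.814°, +172.654°.
Eastward gaps between consecutive values (wrapping around): 29.162°, 2.341°, 267.524°, 16.435°, 6.086°, 5.426°, 10.840°, 22.186°.
Largest gap = 267.524° ⇒ minimal covering band is its complement: 360° − 267.524° = 92.476°.
Band runs from +133.867° eastward to -133.657°, crossing the antimeridian.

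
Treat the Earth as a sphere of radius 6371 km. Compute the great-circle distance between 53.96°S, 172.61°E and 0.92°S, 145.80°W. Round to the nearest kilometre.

Δλ = -145.80 − 172.61 = -318.41°; wrapped into (−180°, 180°]: 41.59°.
Δφ = -0.92 − -53.96 = 53.04°.
a = sin²(Δφ/2) + cos φ₁ · cos φ₂ · sin²(Δλ/2) = 0.273519.
c = 2·atan2(√a, √(1−a)) = 1.10071 rad → d = 6371·c ≈ 7012.63 km.

7013 km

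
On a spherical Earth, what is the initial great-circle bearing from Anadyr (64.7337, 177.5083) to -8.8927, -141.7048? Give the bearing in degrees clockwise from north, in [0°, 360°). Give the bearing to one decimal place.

139.0°

Δλ = -141.7048 − 177.5083 = -319.2131°; wrapped into (−180°, 180°]: 40.7869°.
θ = atan2( sin Δλ · cos φ₂ , cos φ₁ · sin φ₂ − sin φ₁ · cos φ₂ · cos Δλ )
  = atan2(0.64540, -0.74246) = 139.001° → normalised to [0°, 360°): 139.001°.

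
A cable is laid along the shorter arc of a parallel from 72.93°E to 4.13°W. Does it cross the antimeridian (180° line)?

Signed shortest Δλ = ((-4.13 − 72.93 + 180) mod 360) − 180 = -77.06°.
Going west by 77.06° from +72.93° reaches -4.13° without touching 180°.

No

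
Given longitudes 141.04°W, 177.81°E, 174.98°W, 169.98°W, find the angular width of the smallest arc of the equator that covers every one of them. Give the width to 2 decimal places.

41.15°

Sort the longitudes: -174.98°, -169.98°, -141.04°, +177.81°.
Eastward gaps between consecutive values (wrapping around): 5.00°, 28.94°, 318.85°, 7.21°.
Largest gap = 318.85° ⇒ minimal covering band is its complement: 360° − 318.85° = 41.15°.
Band runs from +177.81° eastward to -141.04°, crossing the antimeridian.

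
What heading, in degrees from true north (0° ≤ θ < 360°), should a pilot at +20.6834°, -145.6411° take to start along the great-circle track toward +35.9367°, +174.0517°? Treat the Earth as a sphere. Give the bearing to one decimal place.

Δλ = 174.0517 − -145.6411 = 319.6928°; wrapped into (−180°, 180°]: -40.3072°.
θ = atan2( sin Δλ · cos φ₂ , cos φ₁ · sin φ₂ − sin φ₁ · cos φ₂ · cos Δλ )
  = atan2(-0.52376, 0.33098) = -57.710° → normalised to [0°, 360°): 302.290°.

302.3°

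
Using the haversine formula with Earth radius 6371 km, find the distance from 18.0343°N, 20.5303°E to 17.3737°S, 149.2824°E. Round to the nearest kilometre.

14604 km

Δλ = 149.2824 − 20.5303 = 128.7521°.
Δφ = -17.3737 − 18.0343 = -35.4080°.
a = sin²(Δφ/2) + cos φ₁ · cos φ₂ · sin²(Δλ/2) = 0.830244.
c = 2·atan2(√a, √(1−a)) = 2.29227 rad → d = 6371·c ≈ 14604.03 km.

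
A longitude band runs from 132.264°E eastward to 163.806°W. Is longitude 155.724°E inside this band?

Yes

Band width going east from +132.264° to -163.806°: ((-163.806 − 132.264) mod 360) = 63.930°.
Offset of +155.724° east of the west edge: ((155.724 − 132.264) mod 360) = 23.460°.
23.460° ≤ 63.930° ⇒ inside.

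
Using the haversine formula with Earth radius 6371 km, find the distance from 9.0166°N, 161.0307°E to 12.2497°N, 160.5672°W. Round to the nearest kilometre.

4209 km

Δλ = -160.5672 − 161.0307 = -321.5979°; wrapped into (−180°, 180°]: 38.4021°.
Δφ = 12.2497 − 9.0166 = 3.2331°.
a = sin²(Δφ/2) + cos φ₁ · cos φ₂ · sin²(Δλ/2) = 0.105192.
c = 2·atan2(√a, √(1−a)) = 0.66061 rad → d = 6371·c ≈ 4208.76 km.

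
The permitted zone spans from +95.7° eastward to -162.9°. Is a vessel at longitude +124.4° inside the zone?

Yes

Band width going east from +95.7° to -162.9°: ((-162.9 − 95.7) mod 360) = 101.4°.
Offset of +124.4° east of the west edge: ((124.4 − 95.7) mod 360) = 28.7°.
28.7° ≤ 101.4° ⇒ inside.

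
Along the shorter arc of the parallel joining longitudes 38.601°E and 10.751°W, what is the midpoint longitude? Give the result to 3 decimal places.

Signed shortest Δλ from +38.601° to -10.751° is -49.352°.
Midpoint longitude = +38.601° + (-49.352°)/2 = +38.601° − 24.676° = +13.925°.

13.925°E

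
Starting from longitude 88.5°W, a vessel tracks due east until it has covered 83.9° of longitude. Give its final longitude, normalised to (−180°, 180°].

4.6°W

Start at -88.5°; shift +83.9° → -4.6°.
-4.6° already lies in (−180°, 180°].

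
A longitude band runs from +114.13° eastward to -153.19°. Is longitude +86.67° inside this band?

Band width going east from +114.13° to -153.19°: ((-153.19 − 114.13) mod 360) = 92.68°.
Offset of +86.67° east of the west edge: ((86.67 − 114.13) mod 360) = 332.54°.
332.54° > 92.68° ⇒ outside.

No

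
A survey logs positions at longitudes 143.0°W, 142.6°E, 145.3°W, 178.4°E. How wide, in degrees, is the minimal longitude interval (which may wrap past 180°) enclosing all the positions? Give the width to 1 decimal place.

74.4°

Sort the longitudes: -145.3°, -143.0°, +142.6°, +178.4°.
Eastward gaps between consecutive values (wrapping around): 2.3°, 285.6°, 35.8°, 36.3°.
Largest gap = 285.6° ⇒ minimal covering band is its complement: 360° − 285.6° = 74.4°.
Band runs from +142.6° eastward to -143.0°, crossing the antimeridian.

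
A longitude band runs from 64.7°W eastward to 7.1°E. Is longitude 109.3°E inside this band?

No

Band width going east from -64.7° to +7.1°: ((7.1 − -64.7) mod 360) = 71.8°.
Offset of +109.3° east of the west edge: ((109.3 − -64.7) mod 360) = 174.0°.
174.0° > 71.8° ⇒ outside.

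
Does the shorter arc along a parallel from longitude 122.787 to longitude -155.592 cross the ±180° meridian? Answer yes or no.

Yes

Naïve |-155.592 − 122.787| = 278.379° > 180°, so the shorter arc goes the other way round — across 180°.
Signed shortest Δλ = ((-155.592 − 122.787 + 180) mod 360) − 180 = 81.621°.
Going east by 81.621° from +122.787° passes through 180° before reaching -155.592°.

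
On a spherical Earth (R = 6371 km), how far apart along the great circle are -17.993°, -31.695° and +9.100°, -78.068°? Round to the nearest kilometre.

Δλ = -78.068 − -31.695 = -46.373°.
Δφ = 9.100 − -17.993 = 27.093°.
a = sin²(Δφ/2) + cos φ₁ · cos φ₂ · sin²(Δλ/2) = 0.200448.
c = 2·atan2(√a, √(1−a)) = 0.92842 rad → d = 6371·c ≈ 5914.94 km.

5915 km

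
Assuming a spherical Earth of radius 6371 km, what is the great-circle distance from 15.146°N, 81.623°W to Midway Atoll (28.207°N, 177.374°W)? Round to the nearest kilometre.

Δλ = -177.374 − -81.623 = -95.751°.
Δφ = 28.207 − 15.146 = 13.061°.
a = sin²(Δφ/2) + cos φ₁ · cos φ₂ · sin²(Δλ/2) = 0.480871.
c = 2·atan2(√a, √(1−a)) = 1.53253 rad → d = 6371·c ≈ 9763.74 km.

9764 km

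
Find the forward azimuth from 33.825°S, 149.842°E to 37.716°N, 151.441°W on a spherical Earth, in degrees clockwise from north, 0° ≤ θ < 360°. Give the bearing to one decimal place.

42.5°

Δλ = -151.441 − 149.842 = -301.283°; wrapped into (−180°, 180°]: 58.717°.
θ = atan2( sin Δλ · cos φ₂ , cos φ₁ · sin φ₂ − sin φ₁ · cos φ₂ · cos Δλ )
  = atan2(0.67604, 0.73686) = 42.535° → normalised to [0°, 360°): 42.535°.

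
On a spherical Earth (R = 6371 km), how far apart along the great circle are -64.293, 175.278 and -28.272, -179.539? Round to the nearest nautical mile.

Δλ = -179.539 − 175.278 = -354.817°; wrapped into (−180°, 180°]: 5.183°.
Δφ = -28.272 − -64.293 = 36.021°.
a = sin²(Δφ/2) + cos φ₁ · cos φ₂ · sin²(Δλ/2) = 0.096380.
c = 2·atan2(√a, √(1−a)) = 0.63134 rad → d = 6371·c ≈ 4022.24 km ≈ 2171.84 nmi.

2172 nmi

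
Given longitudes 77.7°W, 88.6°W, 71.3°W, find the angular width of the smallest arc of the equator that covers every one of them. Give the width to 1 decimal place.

Sort the longitudes: -88.6°, -77.7°, -71.3°.
Eastward gaps between consecutive values (wrapping around): 10.9°, 6.4°, 342.7°.
Largest gap = 342.7° ⇒ minimal covering band is its complement: 360° − 342.7° = 17.3°.
Band runs from -88.6° eastward to -71.3°.

17.3°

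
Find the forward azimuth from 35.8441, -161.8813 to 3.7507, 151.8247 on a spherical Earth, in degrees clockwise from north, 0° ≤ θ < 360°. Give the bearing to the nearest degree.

Δλ = 151.8247 − -161.8813 = 313.7060°; wrapped into (−180°, 180°]: -46.2940°.
θ = atan2( sin Δλ · cos φ₂ , cos φ₁ · sin φ₂ − sin φ₁ · cos φ₂ · cos Δλ )
  = atan2(-0.72135, -0.35072) = -115.929° → normalised to [0°, 360°): 244.071°.

244°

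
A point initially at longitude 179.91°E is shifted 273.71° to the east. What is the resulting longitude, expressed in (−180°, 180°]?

Start at +179.91°; shift +273.71° → +453.62°.
+453.62° lies outside (−180°, 180°]; subtract 360° → +93.62°.

93.62°E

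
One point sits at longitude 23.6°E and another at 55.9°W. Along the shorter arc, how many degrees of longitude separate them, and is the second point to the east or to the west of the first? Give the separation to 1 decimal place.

79.5° west

Raw difference: -55.9 − 23.6 = -79.5°.
Normalise into (−180°, 180°]: -79.5° stays -79.5°.
Negative ⇒ the second point lies to the west; separation 79.5°.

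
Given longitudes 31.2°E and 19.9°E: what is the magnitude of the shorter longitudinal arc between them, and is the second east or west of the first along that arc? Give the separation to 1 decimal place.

Raw difference: 19.9 − 31.2 = -11.3°.
Normalise into (−180°, 180°]: -11.3° stays -11.3°.
Negative ⇒ the second point lies to the west; separation 11.3°.

11.3° west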